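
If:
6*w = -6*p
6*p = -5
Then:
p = -5/6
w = 5/6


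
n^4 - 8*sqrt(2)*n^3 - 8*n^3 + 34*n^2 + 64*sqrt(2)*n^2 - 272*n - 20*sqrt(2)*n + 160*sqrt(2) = (n - 8)*(n - 5*sqrt(2))*(n - 2*sqrt(2))*(n - sqrt(2))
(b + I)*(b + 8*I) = b^2 + 9*I*b - 8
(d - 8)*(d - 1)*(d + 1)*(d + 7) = d^4 - d^3 - 57*d^2 + d + 56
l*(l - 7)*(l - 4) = l^3 - 11*l^2 + 28*l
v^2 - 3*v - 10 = (v - 5)*(v + 2)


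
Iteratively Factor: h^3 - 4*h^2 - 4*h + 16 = (h - 2)*(h^2 - 2*h - 8) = (h - 4)*(h - 2)*(h + 2)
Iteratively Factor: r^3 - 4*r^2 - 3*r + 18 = (r - 3)*(r^2 - r - 6) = (r - 3)*(r + 2)*(r - 3)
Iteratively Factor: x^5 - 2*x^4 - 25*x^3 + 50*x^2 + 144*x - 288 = (x - 4)*(x^4 + 2*x^3 - 17*x^2 - 18*x + 72) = (x - 4)*(x - 3)*(x^3 + 5*x^2 - 2*x - 24) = (x - 4)*(x - 3)*(x + 3)*(x^2 + 2*x - 8) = (x - 4)*(x - 3)*(x - 2)*(x + 3)*(x + 4)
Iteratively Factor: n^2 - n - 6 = (n + 2)*(n - 3)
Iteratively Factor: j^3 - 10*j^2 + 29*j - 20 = (j - 5)*(j^2 - 5*j + 4) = (j - 5)*(j - 1)*(j - 4)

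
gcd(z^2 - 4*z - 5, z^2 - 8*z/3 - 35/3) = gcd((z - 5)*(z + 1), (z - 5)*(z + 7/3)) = z - 5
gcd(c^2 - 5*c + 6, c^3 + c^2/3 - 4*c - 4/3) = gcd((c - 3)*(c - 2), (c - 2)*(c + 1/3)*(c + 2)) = c - 2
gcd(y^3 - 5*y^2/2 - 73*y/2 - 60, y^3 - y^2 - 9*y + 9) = y + 3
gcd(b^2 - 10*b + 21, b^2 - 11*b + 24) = b - 3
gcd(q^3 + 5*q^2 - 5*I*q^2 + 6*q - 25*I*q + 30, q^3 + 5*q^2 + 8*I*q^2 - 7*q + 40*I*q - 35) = q^2 + q*(5 + I) + 5*I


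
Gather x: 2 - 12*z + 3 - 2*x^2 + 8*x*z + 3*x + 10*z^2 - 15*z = -2*x^2 + x*(8*z + 3) + 10*z^2 - 27*z + 5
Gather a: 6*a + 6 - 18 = 6*a - 12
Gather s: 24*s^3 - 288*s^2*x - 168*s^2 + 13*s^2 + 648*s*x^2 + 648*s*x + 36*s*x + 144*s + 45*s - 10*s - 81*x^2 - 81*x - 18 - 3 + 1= 24*s^3 + s^2*(-288*x - 155) + s*(648*x^2 + 684*x + 179) - 81*x^2 - 81*x - 20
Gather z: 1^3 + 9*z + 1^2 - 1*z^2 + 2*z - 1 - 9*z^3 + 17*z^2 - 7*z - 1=-9*z^3 + 16*z^2 + 4*z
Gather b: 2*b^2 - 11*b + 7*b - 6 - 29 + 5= 2*b^2 - 4*b - 30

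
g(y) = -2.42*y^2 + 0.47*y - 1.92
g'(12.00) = -57.61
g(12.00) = -344.76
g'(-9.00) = 44.03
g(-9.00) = -202.17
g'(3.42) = -16.08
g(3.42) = -28.62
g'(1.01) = -4.42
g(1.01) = -3.91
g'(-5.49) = 27.04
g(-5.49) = -77.44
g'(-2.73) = 13.68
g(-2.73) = -21.24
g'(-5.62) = 27.67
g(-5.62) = -81.00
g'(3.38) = -15.89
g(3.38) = -27.98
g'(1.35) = -6.06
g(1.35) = -5.70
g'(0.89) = -3.84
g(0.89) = -3.42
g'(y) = 0.47 - 4.84*y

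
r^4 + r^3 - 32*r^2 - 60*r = r*(r - 6)*(r + 2)*(r + 5)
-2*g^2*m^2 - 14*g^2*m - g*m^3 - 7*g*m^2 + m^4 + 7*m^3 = m*(-2*g + m)*(g + m)*(m + 7)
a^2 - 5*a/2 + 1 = (a - 2)*(a - 1/2)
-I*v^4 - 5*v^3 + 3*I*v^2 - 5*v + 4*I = (v - 4*I)*(v - I)^2*(-I*v + 1)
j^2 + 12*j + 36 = (j + 6)^2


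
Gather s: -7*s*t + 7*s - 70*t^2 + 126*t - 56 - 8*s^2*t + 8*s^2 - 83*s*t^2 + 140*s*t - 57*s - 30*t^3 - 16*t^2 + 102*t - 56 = s^2*(8 - 8*t) + s*(-83*t^2 + 133*t - 50) - 30*t^3 - 86*t^2 + 228*t - 112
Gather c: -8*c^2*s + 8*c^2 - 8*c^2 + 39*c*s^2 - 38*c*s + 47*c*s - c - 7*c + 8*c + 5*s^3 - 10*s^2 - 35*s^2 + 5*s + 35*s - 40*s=-8*c^2*s + c*(39*s^2 + 9*s) + 5*s^3 - 45*s^2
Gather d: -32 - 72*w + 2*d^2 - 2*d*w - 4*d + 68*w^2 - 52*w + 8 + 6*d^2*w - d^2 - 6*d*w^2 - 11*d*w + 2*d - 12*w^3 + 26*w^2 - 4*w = d^2*(6*w + 1) + d*(-6*w^2 - 13*w - 2) - 12*w^3 + 94*w^2 - 128*w - 24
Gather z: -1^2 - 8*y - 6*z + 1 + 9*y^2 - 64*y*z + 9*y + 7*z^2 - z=9*y^2 + y + 7*z^2 + z*(-64*y - 7)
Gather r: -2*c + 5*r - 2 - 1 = -2*c + 5*r - 3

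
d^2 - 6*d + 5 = (d - 5)*(d - 1)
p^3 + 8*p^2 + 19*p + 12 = (p + 1)*(p + 3)*(p + 4)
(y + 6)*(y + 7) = y^2 + 13*y + 42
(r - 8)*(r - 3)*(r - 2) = r^3 - 13*r^2 + 46*r - 48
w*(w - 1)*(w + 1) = w^3 - w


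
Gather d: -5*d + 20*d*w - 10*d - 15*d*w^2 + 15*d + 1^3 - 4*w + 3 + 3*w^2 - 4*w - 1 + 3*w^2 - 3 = d*(-15*w^2 + 20*w) + 6*w^2 - 8*w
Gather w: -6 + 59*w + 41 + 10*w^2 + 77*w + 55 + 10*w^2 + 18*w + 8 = 20*w^2 + 154*w + 98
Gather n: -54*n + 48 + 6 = 54 - 54*n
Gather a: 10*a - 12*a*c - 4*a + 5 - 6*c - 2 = a*(6 - 12*c) - 6*c + 3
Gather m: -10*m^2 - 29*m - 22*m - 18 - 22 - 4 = -10*m^2 - 51*m - 44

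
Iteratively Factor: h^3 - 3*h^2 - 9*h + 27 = (h - 3)*(h^2 - 9) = (h - 3)^2*(h + 3)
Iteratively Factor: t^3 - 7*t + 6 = (t + 3)*(t^2 - 3*t + 2) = (t - 2)*(t + 3)*(t - 1)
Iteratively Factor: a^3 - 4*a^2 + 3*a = (a - 3)*(a^2 - a) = a*(a - 3)*(a - 1)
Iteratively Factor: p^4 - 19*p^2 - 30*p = (p)*(p^3 - 19*p - 30) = p*(p + 3)*(p^2 - 3*p - 10) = p*(p + 2)*(p + 3)*(p - 5)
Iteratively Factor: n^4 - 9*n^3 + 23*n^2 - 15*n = (n - 3)*(n^3 - 6*n^2 + 5*n) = (n - 5)*(n - 3)*(n^2 - n) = n*(n - 5)*(n - 3)*(n - 1)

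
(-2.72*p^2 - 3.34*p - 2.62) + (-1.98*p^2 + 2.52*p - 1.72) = -4.7*p^2 - 0.82*p - 4.34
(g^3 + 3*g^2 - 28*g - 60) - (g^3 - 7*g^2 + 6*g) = 10*g^2 - 34*g - 60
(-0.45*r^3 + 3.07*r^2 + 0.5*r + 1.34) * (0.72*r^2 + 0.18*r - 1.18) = -0.324*r^5 + 2.1294*r^4 + 1.4436*r^3 - 2.5678*r^2 - 0.3488*r - 1.5812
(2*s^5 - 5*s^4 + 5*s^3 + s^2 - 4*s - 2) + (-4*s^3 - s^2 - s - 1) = 2*s^5 - 5*s^4 + s^3 - 5*s - 3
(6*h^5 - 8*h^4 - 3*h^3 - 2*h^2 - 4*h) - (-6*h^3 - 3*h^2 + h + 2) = 6*h^5 - 8*h^4 + 3*h^3 + h^2 - 5*h - 2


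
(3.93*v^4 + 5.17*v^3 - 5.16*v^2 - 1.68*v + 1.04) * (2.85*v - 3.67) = 11.2005*v^5 + 0.311400000000001*v^4 - 33.6799*v^3 + 14.1492*v^2 + 9.1296*v - 3.8168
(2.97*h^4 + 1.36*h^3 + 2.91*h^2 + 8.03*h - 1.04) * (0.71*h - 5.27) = 2.1087*h^5 - 14.6863*h^4 - 5.1011*h^3 - 9.6344*h^2 - 43.0565*h + 5.4808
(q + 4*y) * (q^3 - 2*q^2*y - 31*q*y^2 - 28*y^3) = q^4 + 2*q^3*y - 39*q^2*y^2 - 152*q*y^3 - 112*y^4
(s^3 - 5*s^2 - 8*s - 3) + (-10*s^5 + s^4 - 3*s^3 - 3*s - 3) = -10*s^5 + s^4 - 2*s^3 - 5*s^2 - 11*s - 6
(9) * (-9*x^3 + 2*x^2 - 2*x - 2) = -81*x^3 + 18*x^2 - 18*x - 18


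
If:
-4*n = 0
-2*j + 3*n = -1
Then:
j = 1/2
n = 0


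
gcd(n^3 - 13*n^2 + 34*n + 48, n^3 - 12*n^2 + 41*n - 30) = n - 6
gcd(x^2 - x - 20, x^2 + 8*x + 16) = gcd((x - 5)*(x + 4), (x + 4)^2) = x + 4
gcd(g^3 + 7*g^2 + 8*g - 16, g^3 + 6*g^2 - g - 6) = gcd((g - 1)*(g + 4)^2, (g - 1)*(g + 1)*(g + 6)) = g - 1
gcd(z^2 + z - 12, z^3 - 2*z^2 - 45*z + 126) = z - 3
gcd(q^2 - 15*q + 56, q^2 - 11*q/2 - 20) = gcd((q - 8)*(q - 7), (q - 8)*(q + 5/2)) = q - 8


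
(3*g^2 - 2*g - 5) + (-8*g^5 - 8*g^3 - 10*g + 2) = -8*g^5 - 8*g^3 + 3*g^2 - 12*g - 3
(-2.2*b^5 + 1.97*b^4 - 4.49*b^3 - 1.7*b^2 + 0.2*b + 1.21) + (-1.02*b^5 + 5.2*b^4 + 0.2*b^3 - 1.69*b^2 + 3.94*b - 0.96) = -3.22*b^5 + 7.17*b^4 - 4.29*b^3 - 3.39*b^2 + 4.14*b + 0.25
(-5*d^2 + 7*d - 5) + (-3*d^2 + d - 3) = -8*d^2 + 8*d - 8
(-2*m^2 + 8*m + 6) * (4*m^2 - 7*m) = -8*m^4 + 46*m^3 - 32*m^2 - 42*m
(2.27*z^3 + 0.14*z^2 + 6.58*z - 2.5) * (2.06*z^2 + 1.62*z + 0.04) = 4.6762*z^5 + 3.9658*z^4 + 13.8724*z^3 + 5.5152*z^2 - 3.7868*z - 0.1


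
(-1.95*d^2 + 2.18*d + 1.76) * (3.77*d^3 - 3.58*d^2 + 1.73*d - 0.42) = -7.3515*d^5 + 15.1996*d^4 - 4.5427*d^3 - 1.7104*d^2 + 2.1292*d - 0.7392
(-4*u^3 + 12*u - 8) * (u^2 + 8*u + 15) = -4*u^5 - 32*u^4 - 48*u^3 + 88*u^2 + 116*u - 120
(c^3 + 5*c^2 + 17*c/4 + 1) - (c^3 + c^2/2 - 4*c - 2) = 9*c^2/2 + 33*c/4 + 3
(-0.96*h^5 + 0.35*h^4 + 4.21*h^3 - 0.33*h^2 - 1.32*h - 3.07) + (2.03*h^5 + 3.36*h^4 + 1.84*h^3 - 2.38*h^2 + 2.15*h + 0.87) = 1.07*h^5 + 3.71*h^4 + 6.05*h^3 - 2.71*h^2 + 0.83*h - 2.2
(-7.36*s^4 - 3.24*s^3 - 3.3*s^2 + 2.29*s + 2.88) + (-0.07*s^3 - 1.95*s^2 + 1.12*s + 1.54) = -7.36*s^4 - 3.31*s^3 - 5.25*s^2 + 3.41*s + 4.42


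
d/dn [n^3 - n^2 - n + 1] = 3*n^2 - 2*n - 1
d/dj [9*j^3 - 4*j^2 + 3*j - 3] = 27*j^2 - 8*j + 3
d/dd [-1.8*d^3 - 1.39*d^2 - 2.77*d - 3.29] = -5.4*d^2 - 2.78*d - 2.77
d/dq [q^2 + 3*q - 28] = 2*q + 3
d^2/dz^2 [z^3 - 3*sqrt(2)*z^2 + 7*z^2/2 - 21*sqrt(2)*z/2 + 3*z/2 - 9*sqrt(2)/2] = 6*z - 6*sqrt(2) + 7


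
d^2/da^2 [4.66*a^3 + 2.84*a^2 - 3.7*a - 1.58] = 27.96*a + 5.68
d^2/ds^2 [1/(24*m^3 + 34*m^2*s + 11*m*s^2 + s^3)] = 2*(-(11*m + 3*s)*(24*m^3 + 34*m^2*s + 11*m*s^2 + s^3) + (34*m^2 + 22*m*s + 3*s^2)^2)/(24*m^3 + 34*m^2*s + 11*m*s^2 + s^3)^3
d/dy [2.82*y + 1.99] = 2.82000000000000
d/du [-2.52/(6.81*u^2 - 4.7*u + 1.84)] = (34.3224*u - 11.844)/(6.81*u^2 - 4.7*u + 1.84)^2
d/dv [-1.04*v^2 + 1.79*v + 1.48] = 1.79 - 2.08*v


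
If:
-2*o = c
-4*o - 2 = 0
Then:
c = 1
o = -1/2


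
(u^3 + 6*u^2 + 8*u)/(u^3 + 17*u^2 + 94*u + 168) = u*(u + 2)/(u^2 + 13*u + 42)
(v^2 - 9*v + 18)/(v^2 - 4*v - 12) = (v - 3)/(v + 2)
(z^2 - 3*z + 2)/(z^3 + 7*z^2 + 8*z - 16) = (z - 2)/(z^2 + 8*z + 16)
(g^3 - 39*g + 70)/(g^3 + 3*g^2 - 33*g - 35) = (g - 2)/(g + 1)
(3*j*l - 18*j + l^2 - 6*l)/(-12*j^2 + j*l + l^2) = (3*j*l - 18*j + l^2 - 6*l)/(-12*j^2 + j*l + l^2)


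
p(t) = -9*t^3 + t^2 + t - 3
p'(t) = -27*t^2 + 2*t + 1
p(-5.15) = 1247.69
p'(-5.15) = -725.41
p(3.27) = -303.73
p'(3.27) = -281.17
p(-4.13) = 643.93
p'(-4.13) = -467.80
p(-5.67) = 1664.04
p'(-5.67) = -878.36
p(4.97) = -1078.20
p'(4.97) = -655.98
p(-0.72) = 0.16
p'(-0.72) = -14.44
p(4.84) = -995.15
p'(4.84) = -621.81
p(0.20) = -2.83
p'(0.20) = 0.32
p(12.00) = -15399.00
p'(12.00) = -3863.00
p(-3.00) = 246.00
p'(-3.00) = -248.00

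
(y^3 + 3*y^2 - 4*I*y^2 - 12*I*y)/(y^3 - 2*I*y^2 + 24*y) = (y^2 + y*(3 - 4*I) - 12*I)/(y^2 - 2*I*y + 24)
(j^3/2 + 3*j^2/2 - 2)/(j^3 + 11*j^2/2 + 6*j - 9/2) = (j^3 + 3*j^2 - 4)/(2*j^3 + 11*j^2 + 12*j - 9)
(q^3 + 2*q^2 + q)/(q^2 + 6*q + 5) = q*(q + 1)/(q + 5)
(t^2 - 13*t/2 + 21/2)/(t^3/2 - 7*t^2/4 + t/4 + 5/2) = 2*(2*t^2 - 13*t + 21)/(2*t^3 - 7*t^2 + t + 10)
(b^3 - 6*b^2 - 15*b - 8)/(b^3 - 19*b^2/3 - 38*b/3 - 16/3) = 3*(b + 1)/(3*b + 2)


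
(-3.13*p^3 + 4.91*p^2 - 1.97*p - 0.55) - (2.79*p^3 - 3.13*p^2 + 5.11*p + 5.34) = -5.92*p^3 + 8.04*p^2 - 7.08*p - 5.89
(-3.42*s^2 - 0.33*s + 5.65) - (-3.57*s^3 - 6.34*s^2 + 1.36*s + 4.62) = 3.57*s^3 + 2.92*s^2 - 1.69*s + 1.03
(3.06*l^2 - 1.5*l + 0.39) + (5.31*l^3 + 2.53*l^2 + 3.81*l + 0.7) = 5.31*l^3 + 5.59*l^2 + 2.31*l + 1.09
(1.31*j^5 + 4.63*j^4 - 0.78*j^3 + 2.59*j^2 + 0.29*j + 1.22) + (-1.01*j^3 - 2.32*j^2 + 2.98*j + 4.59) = 1.31*j^5 + 4.63*j^4 - 1.79*j^3 + 0.27*j^2 + 3.27*j + 5.81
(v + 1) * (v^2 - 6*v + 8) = v^3 - 5*v^2 + 2*v + 8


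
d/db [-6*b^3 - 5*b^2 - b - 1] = -18*b^2 - 10*b - 1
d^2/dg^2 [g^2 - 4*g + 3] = 2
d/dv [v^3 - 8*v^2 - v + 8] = 3*v^2 - 16*v - 1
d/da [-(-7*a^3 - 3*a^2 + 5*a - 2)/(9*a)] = 14*a/9 + 1/3 - 2/(9*a^2)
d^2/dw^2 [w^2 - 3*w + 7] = 2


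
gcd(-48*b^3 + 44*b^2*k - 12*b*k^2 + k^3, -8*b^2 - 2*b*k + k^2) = 4*b - k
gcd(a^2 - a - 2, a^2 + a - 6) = a - 2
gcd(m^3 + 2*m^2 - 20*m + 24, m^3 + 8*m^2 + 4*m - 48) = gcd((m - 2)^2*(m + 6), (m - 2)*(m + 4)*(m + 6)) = m^2 + 4*m - 12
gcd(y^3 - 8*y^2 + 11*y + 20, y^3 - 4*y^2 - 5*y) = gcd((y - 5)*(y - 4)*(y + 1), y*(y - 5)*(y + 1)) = y^2 - 4*y - 5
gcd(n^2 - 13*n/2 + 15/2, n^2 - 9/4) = n - 3/2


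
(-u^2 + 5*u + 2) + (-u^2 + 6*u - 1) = -2*u^2 + 11*u + 1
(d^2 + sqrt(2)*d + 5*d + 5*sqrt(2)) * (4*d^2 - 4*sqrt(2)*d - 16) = 4*d^4 + 20*d^3 - 24*d^2 - 120*d - 16*sqrt(2)*d - 80*sqrt(2)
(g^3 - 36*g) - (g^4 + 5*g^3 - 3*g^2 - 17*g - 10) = -g^4 - 4*g^3 + 3*g^2 - 19*g + 10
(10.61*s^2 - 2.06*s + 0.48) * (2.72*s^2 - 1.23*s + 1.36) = 28.8592*s^4 - 18.6535*s^3 + 18.269*s^2 - 3.392*s + 0.6528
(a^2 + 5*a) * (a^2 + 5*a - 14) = a^4 + 10*a^3 + 11*a^2 - 70*a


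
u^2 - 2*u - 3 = (u - 3)*(u + 1)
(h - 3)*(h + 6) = h^2 + 3*h - 18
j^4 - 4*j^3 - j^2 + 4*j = j*(j - 4)*(j - 1)*(j + 1)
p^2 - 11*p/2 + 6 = (p - 4)*(p - 3/2)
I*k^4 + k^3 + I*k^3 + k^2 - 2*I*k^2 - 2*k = k*(k - 1)*(k + 2)*(I*k + 1)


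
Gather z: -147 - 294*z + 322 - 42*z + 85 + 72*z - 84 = 176 - 264*z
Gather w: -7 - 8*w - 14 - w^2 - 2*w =-w^2 - 10*w - 21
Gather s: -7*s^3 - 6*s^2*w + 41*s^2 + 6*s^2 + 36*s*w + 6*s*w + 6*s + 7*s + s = -7*s^3 + s^2*(47 - 6*w) + s*(42*w + 14)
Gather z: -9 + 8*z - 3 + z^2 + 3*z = z^2 + 11*z - 12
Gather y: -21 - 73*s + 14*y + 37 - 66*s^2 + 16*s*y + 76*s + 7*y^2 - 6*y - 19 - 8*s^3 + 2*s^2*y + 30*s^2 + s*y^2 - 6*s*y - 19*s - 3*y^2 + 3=-8*s^3 - 36*s^2 - 16*s + y^2*(s + 4) + y*(2*s^2 + 10*s + 8)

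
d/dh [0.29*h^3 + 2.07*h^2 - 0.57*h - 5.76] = 0.87*h^2 + 4.14*h - 0.57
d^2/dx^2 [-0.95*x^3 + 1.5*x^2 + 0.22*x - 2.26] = 3.0 - 5.7*x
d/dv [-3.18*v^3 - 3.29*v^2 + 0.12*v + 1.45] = -9.54*v^2 - 6.58*v + 0.12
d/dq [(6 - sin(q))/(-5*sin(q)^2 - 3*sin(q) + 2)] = (-5*sin(q)^2 + 60*sin(q) + 16)*cos(q)/(5*sin(q)^2 + 3*sin(q) - 2)^2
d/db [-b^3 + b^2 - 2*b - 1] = -3*b^2 + 2*b - 2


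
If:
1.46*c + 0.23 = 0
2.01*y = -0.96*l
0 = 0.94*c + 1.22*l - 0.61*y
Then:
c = -0.16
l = 0.10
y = -0.05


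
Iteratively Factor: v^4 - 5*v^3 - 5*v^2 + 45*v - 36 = (v - 4)*(v^3 - v^2 - 9*v + 9) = (v - 4)*(v - 1)*(v^2 - 9) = (v - 4)*(v - 1)*(v + 3)*(v - 3)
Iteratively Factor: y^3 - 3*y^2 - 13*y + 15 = (y - 5)*(y^2 + 2*y - 3) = (y - 5)*(y + 3)*(y - 1)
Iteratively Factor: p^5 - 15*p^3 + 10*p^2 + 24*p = (p + 1)*(p^4 - p^3 - 14*p^2 + 24*p) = p*(p + 1)*(p^3 - p^2 - 14*p + 24) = p*(p - 2)*(p + 1)*(p^2 + p - 12) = p*(p - 3)*(p - 2)*(p + 1)*(p + 4)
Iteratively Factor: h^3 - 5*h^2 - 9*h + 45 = (h - 3)*(h^2 - 2*h - 15) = (h - 5)*(h - 3)*(h + 3)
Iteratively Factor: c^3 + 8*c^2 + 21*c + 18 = (c + 2)*(c^2 + 6*c + 9) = (c + 2)*(c + 3)*(c + 3)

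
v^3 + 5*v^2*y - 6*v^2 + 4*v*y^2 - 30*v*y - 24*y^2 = (v - 6)*(v + y)*(v + 4*y)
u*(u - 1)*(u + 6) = u^3 + 5*u^2 - 6*u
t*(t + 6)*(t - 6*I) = t^3 + 6*t^2 - 6*I*t^2 - 36*I*t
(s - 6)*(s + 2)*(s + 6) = s^3 + 2*s^2 - 36*s - 72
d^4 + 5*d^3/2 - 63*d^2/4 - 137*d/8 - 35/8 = (d - 7/2)*(d + 1/2)^2*(d + 5)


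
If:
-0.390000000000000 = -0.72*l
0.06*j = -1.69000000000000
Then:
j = -28.17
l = 0.54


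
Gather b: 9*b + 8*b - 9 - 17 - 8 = 17*b - 34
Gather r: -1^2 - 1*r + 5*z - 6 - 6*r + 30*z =-7*r + 35*z - 7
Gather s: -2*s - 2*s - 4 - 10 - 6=-4*s - 20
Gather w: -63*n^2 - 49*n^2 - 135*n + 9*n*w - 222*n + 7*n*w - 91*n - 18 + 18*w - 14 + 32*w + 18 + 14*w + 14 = -112*n^2 - 448*n + w*(16*n + 64)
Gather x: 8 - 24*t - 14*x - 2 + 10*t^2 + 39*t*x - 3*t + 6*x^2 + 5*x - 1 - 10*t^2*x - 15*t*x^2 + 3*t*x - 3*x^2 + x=10*t^2 - 27*t + x^2*(3 - 15*t) + x*(-10*t^2 + 42*t - 8) + 5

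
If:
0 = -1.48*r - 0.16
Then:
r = -0.11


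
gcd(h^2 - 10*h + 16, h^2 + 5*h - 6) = 1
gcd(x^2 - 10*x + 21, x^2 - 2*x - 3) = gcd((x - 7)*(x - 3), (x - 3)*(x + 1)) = x - 3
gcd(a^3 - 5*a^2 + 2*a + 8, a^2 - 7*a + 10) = a - 2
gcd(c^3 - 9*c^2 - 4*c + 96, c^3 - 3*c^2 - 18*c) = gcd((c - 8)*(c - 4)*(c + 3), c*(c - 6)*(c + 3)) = c + 3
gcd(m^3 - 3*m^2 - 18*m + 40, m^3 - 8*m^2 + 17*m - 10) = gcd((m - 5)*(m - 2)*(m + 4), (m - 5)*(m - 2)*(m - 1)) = m^2 - 7*m + 10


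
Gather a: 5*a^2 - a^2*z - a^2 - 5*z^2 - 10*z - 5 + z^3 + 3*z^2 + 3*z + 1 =a^2*(4 - z) + z^3 - 2*z^2 - 7*z - 4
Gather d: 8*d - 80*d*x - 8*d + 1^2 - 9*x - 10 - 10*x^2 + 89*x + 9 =-80*d*x - 10*x^2 + 80*x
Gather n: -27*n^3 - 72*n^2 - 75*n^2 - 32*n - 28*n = -27*n^3 - 147*n^2 - 60*n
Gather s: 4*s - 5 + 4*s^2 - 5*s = 4*s^2 - s - 5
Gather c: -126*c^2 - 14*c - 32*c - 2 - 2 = -126*c^2 - 46*c - 4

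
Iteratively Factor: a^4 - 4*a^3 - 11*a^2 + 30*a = (a - 2)*(a^3 - 2*a^2 - 15*a) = a*(a - 2)*(a^2 - 2*a - 15) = a*(a - 5)*(a - 2)*(a + 3)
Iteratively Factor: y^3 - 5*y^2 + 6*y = (y - 3)*(y^2 - 2*y) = (y - 3)*(y - 2)*(y)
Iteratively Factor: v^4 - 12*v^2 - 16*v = (v)*(v^3 - 12*v - 16) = v*(v - 4)*(v^2 + 4*v + 4) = v*(v - 4)*(v + 2)*(v + 2)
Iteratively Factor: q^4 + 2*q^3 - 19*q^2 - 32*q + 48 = (q + 3)*(q^3 - q^2 - 16*q + 16) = (q + 3)*(q + 4)*(q^2 - 5*q + 4) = (q - 1)*(q + 3)*(q + 4)*(q - 4)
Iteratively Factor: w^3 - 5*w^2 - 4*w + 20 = (w - 5)*(w^2 - 4) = (w - 5)*(w + 2)*(w - 2)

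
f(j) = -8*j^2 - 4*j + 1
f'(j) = -16*j - 4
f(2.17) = -45.35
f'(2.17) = -38.72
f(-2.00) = -23.00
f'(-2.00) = 28.00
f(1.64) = -27.08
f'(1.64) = -30.24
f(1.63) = -26.78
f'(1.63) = -30.08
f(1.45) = -21.62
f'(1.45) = -27.20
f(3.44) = -107.43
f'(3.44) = -59.04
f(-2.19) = -28.61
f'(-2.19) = 31.04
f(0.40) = -1.88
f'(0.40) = -10.40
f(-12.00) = -1103.00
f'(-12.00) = 188.00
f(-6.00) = -263.00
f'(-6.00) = 92.00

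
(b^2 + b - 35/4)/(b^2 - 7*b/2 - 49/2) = (b - 5/2)/(b - 7)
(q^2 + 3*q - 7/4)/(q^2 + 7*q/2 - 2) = (q + 7/2)/(q + 4)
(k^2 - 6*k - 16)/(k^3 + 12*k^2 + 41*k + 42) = (k - 8)/(k^2 + 10*k + 21)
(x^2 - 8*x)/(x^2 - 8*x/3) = 3*(x - 8)/(3*x - 8)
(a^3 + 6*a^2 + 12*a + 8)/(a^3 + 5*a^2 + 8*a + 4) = (a + 2)/(a + 1)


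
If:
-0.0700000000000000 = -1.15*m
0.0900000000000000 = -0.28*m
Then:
No Solution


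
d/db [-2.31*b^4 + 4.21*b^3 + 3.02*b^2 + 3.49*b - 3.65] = -9.24*b^3 + 12.63*b^2 + 6.04*b + 3.49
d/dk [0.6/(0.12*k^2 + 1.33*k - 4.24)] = (-0.144*k - 0.798)/(0.12*k^2 + 1.33*k - 4.24)^2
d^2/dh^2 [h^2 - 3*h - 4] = 2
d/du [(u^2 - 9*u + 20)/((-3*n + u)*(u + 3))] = ((9 - 2*u)*(3*n - u)*(u + 3) + (3*n - u)*(u^2 - 9*u + 20) + (u + 3)*(-u^2 + 9*u - 20))/((3*n - u)^2*(u + 3)^2)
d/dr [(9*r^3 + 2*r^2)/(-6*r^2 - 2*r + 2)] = r*(-27*r^3 - 18*r^2 + 25*r + 4)/(2*(9*r^4 + 6*r^3 - 5*r^2 - 2*r + 1))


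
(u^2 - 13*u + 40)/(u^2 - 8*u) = (u - 5)/u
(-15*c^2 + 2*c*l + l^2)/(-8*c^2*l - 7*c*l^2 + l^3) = (15*c^2 - 2*c*l - l^2)/(l*(8*c^2 + 7*c*l - l^2))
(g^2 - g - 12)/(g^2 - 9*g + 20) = (g + 3)/(g - 5)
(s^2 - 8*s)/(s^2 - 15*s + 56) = s/(s - 7)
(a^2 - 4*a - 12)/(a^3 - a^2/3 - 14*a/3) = 3*(a - 6)/(a*(3*a - 7))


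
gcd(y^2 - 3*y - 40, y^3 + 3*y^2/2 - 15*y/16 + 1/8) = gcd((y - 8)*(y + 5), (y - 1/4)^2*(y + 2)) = 1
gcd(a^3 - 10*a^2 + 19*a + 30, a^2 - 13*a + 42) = a - 6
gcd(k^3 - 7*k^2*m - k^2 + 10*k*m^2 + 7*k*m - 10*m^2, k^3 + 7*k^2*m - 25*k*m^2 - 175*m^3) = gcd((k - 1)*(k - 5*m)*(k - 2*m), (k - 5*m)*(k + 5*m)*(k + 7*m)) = k - 5*m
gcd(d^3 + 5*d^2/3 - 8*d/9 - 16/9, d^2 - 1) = d - 1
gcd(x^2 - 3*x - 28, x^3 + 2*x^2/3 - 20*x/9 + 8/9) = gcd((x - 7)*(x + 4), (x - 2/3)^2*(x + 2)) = 1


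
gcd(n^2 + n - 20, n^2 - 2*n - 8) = n - 4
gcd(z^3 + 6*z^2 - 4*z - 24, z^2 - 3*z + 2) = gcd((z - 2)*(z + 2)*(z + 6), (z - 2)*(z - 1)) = z - 2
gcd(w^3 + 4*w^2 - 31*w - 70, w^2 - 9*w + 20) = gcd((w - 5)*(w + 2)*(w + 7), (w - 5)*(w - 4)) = w - 5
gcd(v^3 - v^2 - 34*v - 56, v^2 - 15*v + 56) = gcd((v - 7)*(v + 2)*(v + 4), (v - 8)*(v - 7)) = v - 7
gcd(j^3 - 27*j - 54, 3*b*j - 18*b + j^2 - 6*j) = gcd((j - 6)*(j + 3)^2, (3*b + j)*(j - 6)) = j - 6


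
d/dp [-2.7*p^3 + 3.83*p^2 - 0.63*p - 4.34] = -8.1*p^2 + 7.66*p - 0.63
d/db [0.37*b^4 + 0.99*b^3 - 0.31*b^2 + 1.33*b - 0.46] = 1.48*b^3 + 2.97*b^2 - 0.62*b + 1.33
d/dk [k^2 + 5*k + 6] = 2*k + 5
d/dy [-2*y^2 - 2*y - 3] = -4*y - 2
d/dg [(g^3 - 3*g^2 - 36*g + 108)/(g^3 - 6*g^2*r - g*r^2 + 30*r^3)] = ((-3*g^2 + 12*g*r + r^2)*(g^3 - 3*g^2 - 36*g + 108) + 3*(g^2 - 2*g - 12)*(g^3 - 6*g^2*r - g*r^2 + 30*r^3))/(g^3 - 6*g^2*r - g*r^2 + 30*r^3)^2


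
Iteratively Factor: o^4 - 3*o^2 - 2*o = (o)*(o^3 - 3*o - 2) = o*(o + 1)*(o^2 - o - 2) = o*(o + 1)^2*(o - 2)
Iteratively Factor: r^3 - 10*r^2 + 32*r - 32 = (r - 4)*(r^2 - 6*r + 8) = (r - 4)*(r - 2)*(r - 4)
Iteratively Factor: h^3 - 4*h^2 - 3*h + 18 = (h + 2)*(h^2 - 6*h + 9) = (h - 3)*(h + 2)*(h - 3)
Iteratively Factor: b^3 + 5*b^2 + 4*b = (b)*(b^2 + 5*b + 4) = b*(b + 4)*(b + 1)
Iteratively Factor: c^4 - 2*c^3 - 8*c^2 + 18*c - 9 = (c - 1)*(c^3 - c^2 - 9*c + 9) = (c - 3)*(c - 1)*(c^2 + 2*c - 3) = (c - 3)*(c - 1)^2*(c + 3)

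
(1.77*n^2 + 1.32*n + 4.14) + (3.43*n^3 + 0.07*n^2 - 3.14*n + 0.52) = 3.43*n^3 + 1.84*n^2 - 1.82*n + 4.66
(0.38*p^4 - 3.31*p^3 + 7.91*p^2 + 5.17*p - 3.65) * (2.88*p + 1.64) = 1.0944*p^5 - 8.9096*p^4 + 17.3524*p^3 + 27.862*p^2 - 2.0332*p - 5.986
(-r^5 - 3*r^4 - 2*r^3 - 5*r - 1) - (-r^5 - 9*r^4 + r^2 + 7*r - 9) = 6*r^4 - 2*r^3 - r^2 - 12*r + 8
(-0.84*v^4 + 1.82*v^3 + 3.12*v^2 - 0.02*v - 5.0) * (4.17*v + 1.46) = -3.5028*v^5 + 6.363*v^4 + 15.6676*v^3 + 4.4718*v^2 - 20.8792*v - 7.3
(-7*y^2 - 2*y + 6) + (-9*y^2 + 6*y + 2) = -16*y^2 + 4*y + 8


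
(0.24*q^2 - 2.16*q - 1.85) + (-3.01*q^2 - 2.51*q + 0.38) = -2.77*q^2 - 4.67*q - 1.47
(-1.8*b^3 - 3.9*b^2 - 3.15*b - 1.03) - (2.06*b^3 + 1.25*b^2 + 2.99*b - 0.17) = -3.86*b^3 - 5.15*b^2 - 6.14*b - 0.86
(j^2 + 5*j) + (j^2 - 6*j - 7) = 2*j^2 - j - 7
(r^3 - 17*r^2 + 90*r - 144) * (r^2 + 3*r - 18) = r^5 - 14*r^4 + 21*r^3 + 432*r^2 - 2052*r + 2592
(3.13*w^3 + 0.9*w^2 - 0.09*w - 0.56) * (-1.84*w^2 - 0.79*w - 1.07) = -5.7592*w^5 - 4.1287*w^4 - 3.8945*w^3 + 0.1385*w^2 + 0.5387*w + 0.5992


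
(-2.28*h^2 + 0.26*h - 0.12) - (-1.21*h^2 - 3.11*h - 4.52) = -1.07*h^2 + 3.37*h + 4.4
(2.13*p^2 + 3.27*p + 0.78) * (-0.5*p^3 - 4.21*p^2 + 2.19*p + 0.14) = -1.065*p^5 - 10.6023*p^4 - 9.492*p^3 + 4.1757*p^2 + 2.166*p + 0.1092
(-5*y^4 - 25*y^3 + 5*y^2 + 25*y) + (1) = -5*y^4 - 25*y^3 + 5*y^2 + 25*y + 1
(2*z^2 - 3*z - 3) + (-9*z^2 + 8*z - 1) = -7*z^2 + 5*z - 4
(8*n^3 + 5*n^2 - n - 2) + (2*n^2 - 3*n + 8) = 8*n^3 + 7*n^2 - 4*n + 6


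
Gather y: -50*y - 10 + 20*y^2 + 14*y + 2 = 20*y^2 - 36*y - 8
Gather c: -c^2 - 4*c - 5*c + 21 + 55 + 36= -c^2 - 9*c + 112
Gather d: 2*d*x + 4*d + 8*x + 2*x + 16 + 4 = d*(2*x + 4) + 10*x + 20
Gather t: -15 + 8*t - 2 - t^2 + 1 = -t^2 + 8*t - 16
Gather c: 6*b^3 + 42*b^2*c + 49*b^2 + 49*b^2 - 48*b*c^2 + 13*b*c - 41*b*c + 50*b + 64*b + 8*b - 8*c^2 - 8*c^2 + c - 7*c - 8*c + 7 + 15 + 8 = 6*b^3 + 98*b^2 + 122*b + c^2*(-48*b - 16) + c*(42*b^2 - 28*b - 14) + 30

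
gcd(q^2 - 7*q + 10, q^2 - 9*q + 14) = q - 2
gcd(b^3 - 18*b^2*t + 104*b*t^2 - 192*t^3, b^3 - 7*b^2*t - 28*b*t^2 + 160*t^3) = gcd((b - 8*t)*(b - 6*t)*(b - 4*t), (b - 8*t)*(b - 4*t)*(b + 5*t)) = b^2 - 12*b*t + 32*t^2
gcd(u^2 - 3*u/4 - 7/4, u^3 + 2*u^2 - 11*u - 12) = u + 1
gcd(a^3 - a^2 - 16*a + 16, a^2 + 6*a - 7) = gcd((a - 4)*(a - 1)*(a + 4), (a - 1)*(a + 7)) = a - 1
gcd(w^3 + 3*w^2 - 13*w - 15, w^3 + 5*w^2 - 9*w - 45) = w^2 + 2*w - 15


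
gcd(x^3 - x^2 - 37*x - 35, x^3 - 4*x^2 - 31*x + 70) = x^2 - 2*x - 35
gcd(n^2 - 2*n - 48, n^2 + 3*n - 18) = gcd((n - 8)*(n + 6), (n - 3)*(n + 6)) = n + 6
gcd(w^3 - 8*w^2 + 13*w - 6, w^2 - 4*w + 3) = w - 1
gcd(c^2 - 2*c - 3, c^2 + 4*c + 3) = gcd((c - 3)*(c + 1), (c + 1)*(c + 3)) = c + 1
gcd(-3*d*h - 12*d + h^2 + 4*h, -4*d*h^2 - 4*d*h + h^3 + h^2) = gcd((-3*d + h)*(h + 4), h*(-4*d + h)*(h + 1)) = 1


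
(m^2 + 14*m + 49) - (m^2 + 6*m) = 8*m + 49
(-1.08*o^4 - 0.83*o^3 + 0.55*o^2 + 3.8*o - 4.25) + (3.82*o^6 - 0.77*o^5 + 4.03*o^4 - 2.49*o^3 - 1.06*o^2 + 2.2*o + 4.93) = 3.82*o^6 - 0.77*o^5 + 2.95*o^4 - 3.32*o^3 - 0.51*o^2 + 6.0*o + 0.68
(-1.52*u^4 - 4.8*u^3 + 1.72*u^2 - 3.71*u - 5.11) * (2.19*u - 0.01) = -3.3288*u^5 - 10.4968*u^4 + 3.8148*u^3 - 8.1421*u^2 - 11.1538*u + 0.0511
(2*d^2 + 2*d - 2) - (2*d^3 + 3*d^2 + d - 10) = -2*d^3 - d^2 + d + 8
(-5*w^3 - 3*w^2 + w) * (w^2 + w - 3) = -5*w^5 - 8*w^4 + 13*w^3 + 10*w^2 - 3*w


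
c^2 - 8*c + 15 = (c - 5)*(c - 3)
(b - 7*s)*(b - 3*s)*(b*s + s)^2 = b^4*s^2 - 10*b^3*s^3 + 2*b^3*s^2 + 21*b^2*s^4 - 20*b^2*s^3 + b^2*s^2 + 42*b*s^4 - 10*b*s^3 + 21*s^4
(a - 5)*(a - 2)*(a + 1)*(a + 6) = a^4 - 33*a^2 + 28*a + 60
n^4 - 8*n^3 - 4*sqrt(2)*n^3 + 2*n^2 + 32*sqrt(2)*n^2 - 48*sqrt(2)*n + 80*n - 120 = (n - 6)*(n - 2)*(n - 5*sqrt(2))*(n + sqrt(2))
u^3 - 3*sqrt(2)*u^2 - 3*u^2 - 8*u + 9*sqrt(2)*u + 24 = (u - 3)*(u - 4*sqrt(2))*(u + sqrt(2))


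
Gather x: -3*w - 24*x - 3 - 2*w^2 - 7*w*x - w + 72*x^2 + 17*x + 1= -2*w^2 - 4*w + 72*x^2 + x*(-7*w - 7) - 2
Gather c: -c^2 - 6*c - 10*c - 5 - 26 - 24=-c^2 - 16*c - 55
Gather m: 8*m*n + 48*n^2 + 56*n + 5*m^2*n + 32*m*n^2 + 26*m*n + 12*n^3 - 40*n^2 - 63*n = 5*m^2*n + m*(32*n^2 + 34*n) + 12*n^3 + 8*n^2 - 7*n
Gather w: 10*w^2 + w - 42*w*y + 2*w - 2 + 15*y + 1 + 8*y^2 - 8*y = 10*w^2 + w*(3 - 42*y) + 8*y^2 + 7*y - 1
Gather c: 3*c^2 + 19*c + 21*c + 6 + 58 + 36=3*c^2 + 40*c + 100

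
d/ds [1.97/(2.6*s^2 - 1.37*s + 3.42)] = (2.6989 - 10.244*s)/(2.6*s^2 - 1.37*s + 3.42)^2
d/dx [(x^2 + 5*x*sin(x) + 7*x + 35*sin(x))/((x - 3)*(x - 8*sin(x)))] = (13*x^3*cos(x) - 13*x^2*sin(x) + 52*x^2*cos(x) - 10*x^2 - 22*x*sin(x) - 273*x*cos(x) + 400*sin(x)^2 + 273*sin(x))/((x - 3)^2*(x - 8*sin(x))^2)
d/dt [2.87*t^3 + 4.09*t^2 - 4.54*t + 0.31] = 8.61*t^2 + 8.18*t - 4.54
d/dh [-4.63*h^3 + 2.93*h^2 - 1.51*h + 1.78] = -13.89*h^2 + 5.86*h - 1.51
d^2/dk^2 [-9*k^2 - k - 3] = -18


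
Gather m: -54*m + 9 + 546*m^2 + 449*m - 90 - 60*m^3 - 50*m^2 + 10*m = -60*m^3 + 496*m^2 + 405*m - 81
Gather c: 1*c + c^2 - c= c^2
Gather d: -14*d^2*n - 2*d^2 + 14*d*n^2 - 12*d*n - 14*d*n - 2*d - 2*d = d^2*(-14*n - 2) + d*(14*n^2 - 26*n - 4)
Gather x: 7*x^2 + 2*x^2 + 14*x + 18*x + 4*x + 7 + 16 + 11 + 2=9*x^2 + 36*x + 36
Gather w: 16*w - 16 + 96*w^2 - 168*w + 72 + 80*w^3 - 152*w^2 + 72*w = 80*w^3 - 56*w^2 - 80*w + 56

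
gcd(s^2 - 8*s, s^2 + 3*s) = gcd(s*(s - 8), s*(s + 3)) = s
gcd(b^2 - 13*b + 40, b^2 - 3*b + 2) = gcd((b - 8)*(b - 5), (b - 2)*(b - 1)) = 1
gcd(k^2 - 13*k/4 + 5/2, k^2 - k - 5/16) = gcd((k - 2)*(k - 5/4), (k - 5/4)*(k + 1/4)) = k - 5/4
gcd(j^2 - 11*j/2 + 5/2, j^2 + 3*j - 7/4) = j - 1/2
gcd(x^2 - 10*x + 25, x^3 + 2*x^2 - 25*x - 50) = x - 5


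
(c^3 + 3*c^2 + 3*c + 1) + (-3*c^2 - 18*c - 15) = c^3 - 15*c - 14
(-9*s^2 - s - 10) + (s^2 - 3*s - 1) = -8*s^2 - 4*s - 11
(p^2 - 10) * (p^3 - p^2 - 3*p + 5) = p^5 - p^4 - 13*p^3 + 15*p^2 + 30*p - 50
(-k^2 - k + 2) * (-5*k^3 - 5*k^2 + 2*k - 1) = 5*k^5 + 10*k^4 - 7*k^3 - 11*k^2 + 5*k - 2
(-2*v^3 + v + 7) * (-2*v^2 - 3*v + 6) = 4*v^5 + 6*v^4 - 14*v^3 - 17*v^2 - 15*v + 42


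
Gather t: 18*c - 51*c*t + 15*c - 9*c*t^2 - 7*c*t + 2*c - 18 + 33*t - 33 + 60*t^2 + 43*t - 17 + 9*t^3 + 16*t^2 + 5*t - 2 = 35*c + 9*t^3 + t^2*(76 - 9*c) + t*(81 - 58*c) - 70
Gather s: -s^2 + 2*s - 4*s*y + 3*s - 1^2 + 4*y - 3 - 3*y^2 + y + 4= -s^2 + s*(5 - 4*y) - 3*y^2 + 5*y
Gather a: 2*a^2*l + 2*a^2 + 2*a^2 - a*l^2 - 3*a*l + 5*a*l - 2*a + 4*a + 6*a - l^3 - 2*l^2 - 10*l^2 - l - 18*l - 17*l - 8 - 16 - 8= a^2*(2*l + 4) + a*(-l^2 + 2*l + 8) - l^3 - 12*l^2 - 36*l - 32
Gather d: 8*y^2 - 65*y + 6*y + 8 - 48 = 8*y^2 - 59*y - 40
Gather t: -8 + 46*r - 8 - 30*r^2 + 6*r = -30*r^2 + 52*r - 16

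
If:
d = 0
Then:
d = 0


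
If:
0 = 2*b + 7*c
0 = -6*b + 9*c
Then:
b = 0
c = 0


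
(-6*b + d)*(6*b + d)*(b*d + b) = -36*b^3*d - 36*b^3 + b*d^3 + b*d^2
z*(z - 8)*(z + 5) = z^3 - 3*z^2 - 40*z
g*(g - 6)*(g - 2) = g^3 - 8*g^2 + 12*g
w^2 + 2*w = w*(w + 2)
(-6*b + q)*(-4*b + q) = 24*b^2 - 10*b*q + q^2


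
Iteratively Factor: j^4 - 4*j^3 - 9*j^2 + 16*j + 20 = (j - 2)*(j^3 - 2*j^2 - 13*j - 10) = (j - 5)*(j - 2)*(j^2 + 3*j + 2) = (j - 5)*(j - 2)*(j + 1)*(j + 2)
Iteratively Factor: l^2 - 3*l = (l - 3)*(l)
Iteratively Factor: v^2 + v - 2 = (v - 1)*(v + 2)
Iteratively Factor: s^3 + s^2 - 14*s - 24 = (s + 3)*(s^2 - 2*s - 8) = (s + 2)*(s + 3)*(s - 4)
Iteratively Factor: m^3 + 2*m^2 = (m)*(m^2 + 2*m) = m^2*(m + 2)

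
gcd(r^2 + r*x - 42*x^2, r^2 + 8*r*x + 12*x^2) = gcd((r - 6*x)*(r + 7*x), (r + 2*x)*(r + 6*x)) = 1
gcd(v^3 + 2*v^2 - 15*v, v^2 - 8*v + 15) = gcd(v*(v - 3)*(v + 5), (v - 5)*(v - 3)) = v - 3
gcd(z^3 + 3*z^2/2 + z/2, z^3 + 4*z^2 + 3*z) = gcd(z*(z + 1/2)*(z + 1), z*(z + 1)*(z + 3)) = z^2 + z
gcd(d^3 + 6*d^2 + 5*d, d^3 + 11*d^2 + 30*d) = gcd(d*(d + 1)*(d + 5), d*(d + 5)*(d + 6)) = d^2 + 5*d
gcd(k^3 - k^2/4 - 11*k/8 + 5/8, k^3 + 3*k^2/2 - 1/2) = k - 1/2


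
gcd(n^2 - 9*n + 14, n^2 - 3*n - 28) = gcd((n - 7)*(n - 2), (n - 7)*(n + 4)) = n - 7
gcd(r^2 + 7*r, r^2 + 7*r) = r^2 + 7*r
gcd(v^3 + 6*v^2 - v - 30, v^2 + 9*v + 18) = v + 3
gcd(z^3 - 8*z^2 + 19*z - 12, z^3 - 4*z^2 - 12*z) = 1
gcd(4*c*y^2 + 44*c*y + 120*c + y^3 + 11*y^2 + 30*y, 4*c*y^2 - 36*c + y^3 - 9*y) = 4*c + y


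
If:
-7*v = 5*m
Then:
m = -7*v/5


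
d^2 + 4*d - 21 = (d - 3)*(d + 7)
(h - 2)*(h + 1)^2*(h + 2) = h^4 + 2*h^3 - 3*h^2 - 8*h - 4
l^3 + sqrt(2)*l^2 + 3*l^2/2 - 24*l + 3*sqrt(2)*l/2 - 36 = (l + 3/2)*(l - 3*sqrt(2))*(l + 4*sqrt(2))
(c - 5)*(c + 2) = c^2 - 3*c - 10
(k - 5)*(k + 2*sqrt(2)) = k^2 - 5*k + 2*sqrt(2)*k - 10*sqrt(2)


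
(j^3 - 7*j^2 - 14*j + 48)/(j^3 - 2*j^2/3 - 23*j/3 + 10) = 3*(j - 8)/(3*j - 5)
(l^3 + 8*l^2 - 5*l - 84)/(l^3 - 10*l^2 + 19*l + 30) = (l^3 + 8*l^2 - 5*l - 84)/(l^3 - 10*l^2 + 19*l + 30)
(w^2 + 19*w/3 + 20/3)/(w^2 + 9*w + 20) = (w + 4/3)/(w + 4)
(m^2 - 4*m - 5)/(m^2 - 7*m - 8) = (m - 5)/(m - 8)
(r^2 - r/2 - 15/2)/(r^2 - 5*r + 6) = (r + 5/2)/(r - 2)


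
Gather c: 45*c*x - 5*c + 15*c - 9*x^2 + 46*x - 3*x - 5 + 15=c*(45*x + 10) - 9*x^2 + 43*x + 10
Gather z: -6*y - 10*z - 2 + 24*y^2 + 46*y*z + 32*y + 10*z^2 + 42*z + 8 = 24*y^2 + 26*y + 10*z^2 + z*(46*y + 32) + 6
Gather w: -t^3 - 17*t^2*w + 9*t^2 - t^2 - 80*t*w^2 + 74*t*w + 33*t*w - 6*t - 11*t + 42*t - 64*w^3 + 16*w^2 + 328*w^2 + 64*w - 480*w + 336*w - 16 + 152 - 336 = -t^3 + 8*t^2 + 25*t - 64*w^3 + w^2*(344 - 80*t) + w*(-17*t^2 + 107*t - 80) - 200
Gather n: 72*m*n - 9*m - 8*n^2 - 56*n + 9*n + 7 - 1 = -9*m - 8*n^2 + n*(72*m - 47) + 6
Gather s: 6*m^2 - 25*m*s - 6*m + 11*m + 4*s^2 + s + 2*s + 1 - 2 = 6*m^2 + 5*m + 4*s^2 + s*(3 - 25*m) - 1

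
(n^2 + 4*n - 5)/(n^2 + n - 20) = (n - 1)/(n - 4)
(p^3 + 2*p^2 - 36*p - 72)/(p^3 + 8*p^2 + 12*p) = (p - 6)/p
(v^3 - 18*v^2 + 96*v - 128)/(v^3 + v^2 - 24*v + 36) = (v^2 - 16*v + 64)/(v^2 + 3*v - 18)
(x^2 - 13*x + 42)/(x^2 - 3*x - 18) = (x - 7)/(x + 3)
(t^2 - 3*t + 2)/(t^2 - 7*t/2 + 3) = 2*(t - 1)/(2*t - 3)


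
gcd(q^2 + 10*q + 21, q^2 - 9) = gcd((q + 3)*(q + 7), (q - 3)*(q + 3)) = q + 3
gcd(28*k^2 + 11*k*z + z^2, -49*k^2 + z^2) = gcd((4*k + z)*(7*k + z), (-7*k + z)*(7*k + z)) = 7*k + z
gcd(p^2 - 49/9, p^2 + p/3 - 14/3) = p + 7/3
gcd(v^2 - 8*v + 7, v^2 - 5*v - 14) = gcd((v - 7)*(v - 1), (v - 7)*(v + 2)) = v - 7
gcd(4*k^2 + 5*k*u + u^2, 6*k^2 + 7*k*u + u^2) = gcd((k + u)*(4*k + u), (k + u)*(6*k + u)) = k + u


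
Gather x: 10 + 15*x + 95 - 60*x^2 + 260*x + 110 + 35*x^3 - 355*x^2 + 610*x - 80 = 35*x^3 - 415*x^2 + 885*x + 135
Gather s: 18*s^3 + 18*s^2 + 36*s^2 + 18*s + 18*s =18*s^3 + 54*s^2 + 36*s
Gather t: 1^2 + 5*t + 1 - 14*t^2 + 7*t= -14*t^2 + 12*t + 2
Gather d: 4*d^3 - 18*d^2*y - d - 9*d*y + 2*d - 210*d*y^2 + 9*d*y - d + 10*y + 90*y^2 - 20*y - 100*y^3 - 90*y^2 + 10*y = 4*d^3 - 18*d^2*y - 210*d*y^2 - 100*y^3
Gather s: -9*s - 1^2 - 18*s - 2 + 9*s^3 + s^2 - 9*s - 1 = 9*s^3 + s^2 - 36*s - 4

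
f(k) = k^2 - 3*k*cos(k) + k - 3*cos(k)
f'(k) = 3*k*sin(k) + 2*k + 3*sin(k) - 3*cos(k) + 1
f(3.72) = 29.42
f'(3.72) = 3.21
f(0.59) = -3.03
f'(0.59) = 2.34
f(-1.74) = 0.91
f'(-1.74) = 0.21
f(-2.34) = 0.34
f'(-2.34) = 1.29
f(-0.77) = -0.67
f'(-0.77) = -3.17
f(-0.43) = -1.80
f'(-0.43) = -3.30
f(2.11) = 11.35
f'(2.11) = 14.77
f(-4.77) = 18.63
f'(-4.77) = -20.00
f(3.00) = 23.88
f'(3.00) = 11.66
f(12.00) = 123.09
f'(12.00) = 1.54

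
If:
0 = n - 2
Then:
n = 2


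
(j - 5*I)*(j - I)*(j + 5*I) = j^3 - I*j^2 + 25*j - 25*I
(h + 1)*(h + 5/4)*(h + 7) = h^3 + 37*h^2/4 + 17*h + 35/4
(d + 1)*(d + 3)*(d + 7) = d^3 + 11*d^2 + 31*d + 21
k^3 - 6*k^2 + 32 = (k - 4)^2*(k + 2)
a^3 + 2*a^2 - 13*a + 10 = (a - 2)*(a - 1)*(a + 5)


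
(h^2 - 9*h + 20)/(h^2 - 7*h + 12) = (h - 5)/(h - 3)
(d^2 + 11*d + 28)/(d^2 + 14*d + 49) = (d + 4)/(d + 7)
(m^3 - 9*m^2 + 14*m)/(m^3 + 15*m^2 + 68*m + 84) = m*(m^2 - 9*m + 14)/(m^3 + 15*m^2 + 68*m + 84)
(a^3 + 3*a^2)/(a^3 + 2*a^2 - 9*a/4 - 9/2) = 4*a^2*(a + 3)/(4*a^3 + 8*a^2 - 9*a - 18)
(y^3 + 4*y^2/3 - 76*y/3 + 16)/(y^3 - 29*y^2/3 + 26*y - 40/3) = (y + 6)/(y - 5)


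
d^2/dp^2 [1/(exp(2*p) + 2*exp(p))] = 2*(4*(exp(p) + 1)^2 - (exp(p) + 2)*(2*exp(p) + 1))*exp(-p)/(exp(p) + 2)^3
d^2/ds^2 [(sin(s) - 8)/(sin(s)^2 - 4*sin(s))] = (-9*sin(s)^2 + 28*sin(s) + 80/sin(s) + 253/(2*sin(s)^2) + 21*sin(3*s)/sin(s)^3 + sin(5*s)/(2*sin(s)^3) - 256/sin(s)^3)/(sin(s) - 4)^3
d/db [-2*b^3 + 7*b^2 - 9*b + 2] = -6*b^2 + 14*b - 9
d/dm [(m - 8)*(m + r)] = 2*m + r - 8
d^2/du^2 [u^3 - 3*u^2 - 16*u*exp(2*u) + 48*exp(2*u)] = -64*u*exp(2*u) + 6*u + 128*exp(2*u) - 6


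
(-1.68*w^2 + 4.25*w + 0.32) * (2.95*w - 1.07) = -4.956*w^3 + 14.3351*w^2 - 3.6035*w - 0.3424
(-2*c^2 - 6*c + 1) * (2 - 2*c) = 4*c^3 + 8*c^2 - 14*c + 2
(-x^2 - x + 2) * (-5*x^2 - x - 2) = 5*x^4 + 6*x^3 - 7*x^2 - 4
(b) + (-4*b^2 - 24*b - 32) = -4*b^2 - 23*b - 32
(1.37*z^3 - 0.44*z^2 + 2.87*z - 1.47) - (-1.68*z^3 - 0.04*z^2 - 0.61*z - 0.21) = 3.05*z^3 - 0.4*z^2 + 3.48*z - 1.26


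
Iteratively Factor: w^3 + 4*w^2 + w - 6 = (w + 3)*(w^2 + w - 2) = (w + 2)*(w + 3)*(w - 1)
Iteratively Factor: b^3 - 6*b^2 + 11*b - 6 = (b - 3)*(b^2 - 3*b + 2) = (b - 3)*(b - 1)*(b - 2)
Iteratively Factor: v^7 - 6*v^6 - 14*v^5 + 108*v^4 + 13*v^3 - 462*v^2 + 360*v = (v - 4)*(v^6 - 2*v^5 - 22*v^4 + 20*v^3 + 93*v^2 - 90*v) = v*(v - 4)*(v^5 - 2*v^4 - 22*v^3 + 20*v^2 + 93*v - 90) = v*(v - 4)*(v - 1)*(v^4 - v^3 - 23*v^2 - 3*v + 90) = v*(v - 4)*(v - 2)*(v - 1)*(v^3 + v^2 - 21*v - 45) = v*(v - 5)*(v - 4)*(v - 2)*(v - 1)*(v^2 + 6*v + 9) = v*(v - 5)*(v - 4)*(v - 2)*(v - 1)*(v + 3)*(v + 3)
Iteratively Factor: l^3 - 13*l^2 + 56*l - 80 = (l - 4)*(l^2 - 9*l + 20) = (l - 4)^2*(l - 5)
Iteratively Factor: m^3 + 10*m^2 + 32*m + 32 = (m + 4)*(m^2 + 6*m + 8) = (m + 2)*(m + 4)*(m + 4)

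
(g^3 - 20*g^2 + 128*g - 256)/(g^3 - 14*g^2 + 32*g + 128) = (g - 4)/(g + 2)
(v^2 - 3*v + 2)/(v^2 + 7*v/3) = 3*(v^2 - 3*v + 2)/(v*(3*v + 7))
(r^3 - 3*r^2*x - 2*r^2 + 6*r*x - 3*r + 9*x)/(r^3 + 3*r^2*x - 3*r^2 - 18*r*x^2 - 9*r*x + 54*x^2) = (r + 1)/(r + 6*x)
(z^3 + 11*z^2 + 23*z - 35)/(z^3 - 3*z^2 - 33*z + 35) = (z + 7)/(z - 7)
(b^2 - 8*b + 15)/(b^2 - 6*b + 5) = (b - 3)/(b - 1)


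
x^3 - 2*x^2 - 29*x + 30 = (x - 6)*(x - 1)*(x + 5)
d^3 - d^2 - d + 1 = (d - 1)^2*(d + 1)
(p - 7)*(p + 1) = p^2 - 6*p - 7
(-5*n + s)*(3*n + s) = -15*n^2 - 2*n*s + s^2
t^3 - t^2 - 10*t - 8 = (t - 4)*(t + 1)*(t + 2)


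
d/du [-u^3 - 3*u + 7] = -3*u^2 - 3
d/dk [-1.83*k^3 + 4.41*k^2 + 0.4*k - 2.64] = -5.49*k^2 + 8.82*k + 0.4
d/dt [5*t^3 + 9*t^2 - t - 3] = 15*t^2 + 18*t - 1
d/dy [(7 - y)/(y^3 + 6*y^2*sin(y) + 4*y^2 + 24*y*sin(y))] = (6*y^3*cos(y) + 2*y^3 + 6*y^2*sin(y) - 18*y^2*cos(y) - 17*y^2 - 84*y*sin(y) - 168*y*cos(y) - 56*y - 168*sin(y))/(y^2*(y + 4)^2*(y + 6*sin(y))^2)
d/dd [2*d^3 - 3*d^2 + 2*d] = 6*d^2 - 6*d + 2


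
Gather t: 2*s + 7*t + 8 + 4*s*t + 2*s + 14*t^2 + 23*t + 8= 4*s + 14*t^2 + t*(4*s + 30) + 16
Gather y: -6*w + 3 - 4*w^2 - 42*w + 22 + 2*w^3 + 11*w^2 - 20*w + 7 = 2*w^3 + 7*w^2 - 68*w + 32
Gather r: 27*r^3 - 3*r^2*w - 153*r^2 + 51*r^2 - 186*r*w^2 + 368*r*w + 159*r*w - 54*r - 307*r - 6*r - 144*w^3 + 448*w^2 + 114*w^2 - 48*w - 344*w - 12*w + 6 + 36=27*r^3 + r^2*(-3*w - 102) + r*(-186*w^2 + 527*w - 367) - 144*w^3 + 562*w^2 - 404*w + 42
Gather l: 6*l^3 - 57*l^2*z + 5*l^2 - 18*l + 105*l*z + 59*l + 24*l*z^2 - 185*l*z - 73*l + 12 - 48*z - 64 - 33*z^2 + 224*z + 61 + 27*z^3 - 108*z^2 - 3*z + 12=6*l^3 + l^2*(5 - 57*z) + l*(24*z^2 - 80*z - 32) + 27*z^3 - 141*z^2 + 173*z + 21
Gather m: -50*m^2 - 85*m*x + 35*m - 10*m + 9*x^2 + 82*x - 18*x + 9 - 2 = -50*m^2 + m*(25 - 85*x) + 9*x^2 + 64*x + 7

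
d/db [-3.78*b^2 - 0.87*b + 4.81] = -7.56*b - 0.87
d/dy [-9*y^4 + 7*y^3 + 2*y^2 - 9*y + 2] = -36*y^3 + 21*y^2 + 4*y - 9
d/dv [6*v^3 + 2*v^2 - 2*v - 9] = 18*v^2 + 4*v - 2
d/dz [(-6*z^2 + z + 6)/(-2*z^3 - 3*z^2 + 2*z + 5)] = (-12*z^4 + 4*z^3 + 27*z^2 - 24*z - 7)/(4*z^6 + 12*z^5 + z^4 - 32*z^3 - 26*z^2 + 20*z + 25)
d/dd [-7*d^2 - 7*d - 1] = -14*d - 7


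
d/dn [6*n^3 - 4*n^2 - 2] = 2*n*(9*n - 4)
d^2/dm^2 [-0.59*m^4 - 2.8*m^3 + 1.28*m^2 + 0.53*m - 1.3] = -7.08*m^2 - 16.8*m + 2.56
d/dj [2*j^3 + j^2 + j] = 6*j^2 + 2*j + 1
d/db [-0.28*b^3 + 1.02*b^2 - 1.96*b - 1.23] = -0.84*b^2 + 2.04*b - 1.96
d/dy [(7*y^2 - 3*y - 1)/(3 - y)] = (-7*y^2 + 42*y - 10)/(y^2 - 6*y + 9)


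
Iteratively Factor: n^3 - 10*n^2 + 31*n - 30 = (n - 5)*(n^2 - 5*n + 6) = (n - 5)*(n - 2)*(n - 3)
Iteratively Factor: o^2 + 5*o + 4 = (o + 1)*(o + 4)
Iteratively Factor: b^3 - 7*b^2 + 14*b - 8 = (b - 2)*(b^2 - 5*b + 4) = (b - 4)*(b - 2)*(b - 1)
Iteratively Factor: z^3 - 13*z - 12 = (z + 1)*(z^2 - z - 12) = (z + 1)*(z + 3)*(z - 4)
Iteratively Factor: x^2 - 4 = (x - 2)*(x + 2)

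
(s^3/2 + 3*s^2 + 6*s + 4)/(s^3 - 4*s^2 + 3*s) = (s^3 + 6*s^2 + 12*s + 8)/(2*s*(s^2 - 4*s + 3))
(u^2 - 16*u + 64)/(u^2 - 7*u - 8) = (u - 8)/(u + 1)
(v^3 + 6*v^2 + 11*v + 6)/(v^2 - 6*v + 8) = (v^3 + 6*v^2 + 11*v + 6)/(v^2 - 6*v + 8)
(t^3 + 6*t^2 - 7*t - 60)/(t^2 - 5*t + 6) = (t^2 + 9*t + 20)/(t - 2)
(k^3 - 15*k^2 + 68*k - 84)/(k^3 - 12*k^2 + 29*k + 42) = (k - 2)/(k + 1)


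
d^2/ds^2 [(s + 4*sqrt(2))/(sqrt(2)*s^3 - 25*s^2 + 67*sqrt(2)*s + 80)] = 2*(6*s^5 - 27*sqrt(2)*s^4 - 1109*s^3 + 8628*sqrt(2)*s^2 - 36120*s + 38552*sqrt(2))/(2*sqrt(2)*s^9 - 150*s^8 + 2277*sqrt(2)*s^7 - 35245*s^6 + 140559*sqrt(2)*s^5 - 459030*s^4 - 183274*sqrt(2)*s^3 + 1674720*s^2 + 1286400*sqrt(2)*s + 512000)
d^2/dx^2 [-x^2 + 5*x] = -2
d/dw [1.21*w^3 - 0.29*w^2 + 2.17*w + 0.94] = 3.63*w^2 - 0.58*w + 2.17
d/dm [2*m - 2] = 2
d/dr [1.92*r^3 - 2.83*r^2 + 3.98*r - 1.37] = 5.76*r^2 - 5.66*r + 3.98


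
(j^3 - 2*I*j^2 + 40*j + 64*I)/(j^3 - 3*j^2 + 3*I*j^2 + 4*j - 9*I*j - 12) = (j^2 - 6*I*j + 16)/(j^2 - j*(3 + I) + 3*I)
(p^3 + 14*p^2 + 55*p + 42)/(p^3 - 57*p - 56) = (p + 6)/(p - 8)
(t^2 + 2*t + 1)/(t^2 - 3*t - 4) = (t + 1)/(t - 4)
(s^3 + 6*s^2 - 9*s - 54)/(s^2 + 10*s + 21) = (s^2 + 3*s - 18)/(s + 7)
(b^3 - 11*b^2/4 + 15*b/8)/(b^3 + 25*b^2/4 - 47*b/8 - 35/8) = b*(2*b - 3)/(2*b^2 + 15*b + 7)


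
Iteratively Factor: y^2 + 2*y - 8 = (y + 4)*(y - 2)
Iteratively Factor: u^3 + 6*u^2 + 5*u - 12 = (u + 3)*(u^2 + 3*u - 4) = (u + 3)*(u + 4)*(u - 1)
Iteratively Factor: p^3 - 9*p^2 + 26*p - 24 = (p - 4)*(p^2 - 5*p + 6) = (p - 4)*(p - 3)*(p - 2)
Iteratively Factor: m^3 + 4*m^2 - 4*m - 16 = (m - 2)*(m^2 + 6*m + 8) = (m - 2)*(m + 2)*(m + 4)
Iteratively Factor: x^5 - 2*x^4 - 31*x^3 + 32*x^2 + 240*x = (x + 4)*(x^4 - 6*x^3 - 7*x^2 + 60*x) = (x - 4)*(x + 4)*(x^3 - 2*x^2 - 15*x) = x*(x - 4)*(x + 4)*(x^2 - 2*x - 15) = x*(x - 5)*(x - 4)*(x + 4)*(x + 3)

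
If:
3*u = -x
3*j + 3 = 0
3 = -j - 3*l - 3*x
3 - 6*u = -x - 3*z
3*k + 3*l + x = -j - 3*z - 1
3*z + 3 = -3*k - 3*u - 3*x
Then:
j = -1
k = -5/12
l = 7/12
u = 5/12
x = -5/4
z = 1/4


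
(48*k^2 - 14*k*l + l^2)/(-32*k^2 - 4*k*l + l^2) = (-6*k + l)/(4*k + l)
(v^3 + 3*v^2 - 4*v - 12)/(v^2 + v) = (v^3 + 3*v^2 - 4*v - 12)/(v*(v + 1))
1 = 1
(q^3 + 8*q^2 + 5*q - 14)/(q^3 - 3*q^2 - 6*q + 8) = (q + 7)/(q - 4)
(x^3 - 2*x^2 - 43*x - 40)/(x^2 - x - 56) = (x^2 + 6*x + 5)/(x + 7)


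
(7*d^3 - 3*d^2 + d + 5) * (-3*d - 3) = -21*d^4 - 12*d^3 + 6*d^2 - 18*d - 15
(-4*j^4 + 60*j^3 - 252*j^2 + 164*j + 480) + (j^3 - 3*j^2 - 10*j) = -4*j^4 + 61*j^3 - 255*j^2 + 154*j + 480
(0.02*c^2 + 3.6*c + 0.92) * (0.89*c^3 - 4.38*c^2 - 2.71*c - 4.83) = 0.0178*c^5 + 3.1164*c^4 - 15.0034*c^3 - 13.8822*c^2 - 19.8812*c - 4.4436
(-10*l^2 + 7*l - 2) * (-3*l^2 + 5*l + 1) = 30*l^4 - 71*l^3 + 31*l^2 - 3*l - 2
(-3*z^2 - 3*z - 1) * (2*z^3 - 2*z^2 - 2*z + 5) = -6*z^5 + 10*z^3 - 7*z^2 - 13*z - 5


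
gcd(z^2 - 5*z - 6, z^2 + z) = z + 1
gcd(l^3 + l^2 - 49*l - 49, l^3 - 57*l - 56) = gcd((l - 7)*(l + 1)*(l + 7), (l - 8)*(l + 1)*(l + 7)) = l^2 + 8*l + 7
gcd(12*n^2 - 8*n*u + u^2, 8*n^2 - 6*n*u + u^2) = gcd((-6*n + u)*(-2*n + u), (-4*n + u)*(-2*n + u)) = -2*n + u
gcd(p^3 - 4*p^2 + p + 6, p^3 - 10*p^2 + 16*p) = p - 2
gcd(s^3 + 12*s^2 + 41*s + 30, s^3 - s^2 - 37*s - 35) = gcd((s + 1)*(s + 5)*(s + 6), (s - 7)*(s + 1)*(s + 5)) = s^2 + 6*s + 5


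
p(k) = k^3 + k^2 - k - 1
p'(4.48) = 68.17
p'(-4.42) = 48.77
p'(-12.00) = 407.00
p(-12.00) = -1573.00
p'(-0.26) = -1.32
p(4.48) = 104.51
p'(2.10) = 16.43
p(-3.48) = -27.55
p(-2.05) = -3.36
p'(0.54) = 0.95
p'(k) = 3*k^2 + 2*k - 1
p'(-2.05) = 7.51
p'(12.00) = 455.00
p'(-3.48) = 28.37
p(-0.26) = -0.69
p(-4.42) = -63.39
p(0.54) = -1.09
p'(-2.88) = 18.12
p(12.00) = 1859.00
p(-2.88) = -13.71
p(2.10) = 10.57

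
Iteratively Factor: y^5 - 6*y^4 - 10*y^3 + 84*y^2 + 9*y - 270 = (y - 3)*(y^4 - 3*y^3 - 19*y^2 + 27*y + 90) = (y - 5)*(y - 3)*(y^3 + 2*y^2 - 9*y - 18) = (y - 5)*(y - 3)*(y + 3)*(y^2 - y - 6) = (y - 5)*(y - 3)*(y + 2)*(y + 3)*(y - 3)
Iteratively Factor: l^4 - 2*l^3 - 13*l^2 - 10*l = (l + 1)*(l^3 - 3*l^2 - 10*l) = (l + 1)*(l + 2)*(l^2 - 5*l) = (l - 5)*(l + 1)*(l + 2)*(l)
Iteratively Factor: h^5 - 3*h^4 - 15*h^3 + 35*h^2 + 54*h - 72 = (h + 2)*(h^4 - 5*h^3 - 5*h^2 + 45*h - 36) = (h - 1)*(h + 2)*(h^3 - 4*h^2 - 9*h + 36) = (h - 4)*(h - 1)*(h + 2)*(h^2 - 9) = (h - 4)*(h - 1)*(h + 2)*(h + 3)*(h - 3)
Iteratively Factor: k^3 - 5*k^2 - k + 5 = (k + 1)*(k^2 - 6*k + 5) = (k - 1)*(k + 1)*(k - 5)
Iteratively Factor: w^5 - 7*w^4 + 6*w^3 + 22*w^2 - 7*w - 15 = (w - 5)*(w^4 - 2*w^3 - 4*w^2 + 2*w + 3) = (w - 5)*(w - 3)*(w^3 + w^2 - w - 1) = (w - 5)*(w - 3)*(w + 1)*(w^2 - 1) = (w - 5)*(w - 3)*(w - 1)*(w + 1)*(w + 1)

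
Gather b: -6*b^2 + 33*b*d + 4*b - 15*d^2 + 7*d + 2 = -6*b^2 + b*(33*d + 4) - 15*d^2 + 7*d + 2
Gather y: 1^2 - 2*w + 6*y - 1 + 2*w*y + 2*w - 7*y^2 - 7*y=-7*y^2 + y*(2*w - 1)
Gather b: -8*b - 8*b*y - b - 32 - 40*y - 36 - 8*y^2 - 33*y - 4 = b*(-8*y - 9) - 8*y^2 - 73*y - 72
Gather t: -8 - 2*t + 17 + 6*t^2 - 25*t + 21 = 6*t^2 - 27*t + 30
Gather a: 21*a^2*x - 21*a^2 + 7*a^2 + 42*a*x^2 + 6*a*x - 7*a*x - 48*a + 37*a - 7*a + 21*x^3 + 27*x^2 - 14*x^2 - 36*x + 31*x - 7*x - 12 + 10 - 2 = a^2*(21*x - 14) + a*(42*x^2 - x - 18) + 21*x^3 + 13*x^2 - 12*x - 4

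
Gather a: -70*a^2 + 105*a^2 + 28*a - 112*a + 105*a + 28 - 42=35*a^2 + 21*a - 14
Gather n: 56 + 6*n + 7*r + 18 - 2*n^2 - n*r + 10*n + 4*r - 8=-2*n^2 + n*(16 - r) + 11*r + 66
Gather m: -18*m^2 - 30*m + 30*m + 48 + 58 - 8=98 - 18*m^2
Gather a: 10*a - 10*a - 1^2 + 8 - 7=0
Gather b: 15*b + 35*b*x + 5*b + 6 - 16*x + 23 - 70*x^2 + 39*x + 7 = b*(35*x + 20) - 70*x^2 + 23*x + 36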